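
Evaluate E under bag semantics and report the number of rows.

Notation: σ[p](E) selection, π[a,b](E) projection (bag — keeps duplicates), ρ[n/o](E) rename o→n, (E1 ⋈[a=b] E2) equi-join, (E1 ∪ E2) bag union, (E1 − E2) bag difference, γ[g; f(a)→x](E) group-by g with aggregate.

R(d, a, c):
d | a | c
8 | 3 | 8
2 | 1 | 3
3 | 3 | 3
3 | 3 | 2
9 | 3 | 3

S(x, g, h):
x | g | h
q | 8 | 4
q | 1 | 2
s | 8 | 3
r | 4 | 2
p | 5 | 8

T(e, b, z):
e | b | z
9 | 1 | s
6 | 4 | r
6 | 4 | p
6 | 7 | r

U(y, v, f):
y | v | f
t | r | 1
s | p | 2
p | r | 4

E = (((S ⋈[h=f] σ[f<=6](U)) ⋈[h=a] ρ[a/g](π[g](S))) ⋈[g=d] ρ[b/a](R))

Subexpression sizes:
  S → 5
  U → 3
  σ[f<=6](U) → 3
  (S ⋈[h=f] σ[f<=6](U)) → 3
  S → 5
  π[g](S) → 5
  ρ[a/g](π[g](S)) → 5
  ((S ⋈[h=f] σ[f<=6](U)) ⋈[h=a] ρ[a/g](π[g](S))) → 1
  R → 5
  ρ[b/a](R) → 5
  (((S ⋈[h=f] σ[f<=6](U)) ⋈[h=a] ρ[a/g](π[g](S))) ⋈[g=d] ρ[b/a](R)) → 1

|E| = 1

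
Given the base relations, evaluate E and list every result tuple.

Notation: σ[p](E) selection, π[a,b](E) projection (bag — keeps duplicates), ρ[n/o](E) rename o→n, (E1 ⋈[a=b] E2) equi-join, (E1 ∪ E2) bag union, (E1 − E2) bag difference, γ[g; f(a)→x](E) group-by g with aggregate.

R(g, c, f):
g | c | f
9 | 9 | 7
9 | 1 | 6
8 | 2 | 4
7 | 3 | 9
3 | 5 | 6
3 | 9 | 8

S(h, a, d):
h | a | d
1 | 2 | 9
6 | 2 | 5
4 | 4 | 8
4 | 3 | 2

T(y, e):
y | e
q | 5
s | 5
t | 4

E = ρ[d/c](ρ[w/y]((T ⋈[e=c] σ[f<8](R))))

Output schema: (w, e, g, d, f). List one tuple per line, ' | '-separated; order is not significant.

Per-node cardinality:
  T → 3
  R → 6
  σ[f<8](R) → 4
  (T ⋈[e=c] σ[f<8](R)) → 2
  ρ[w/y]((T ⋈[e=c] σ[f<8](R))) → 2
  ρ[d/c](ρ[w/y]((T ⋈[e=c] σ[f<8](R)))) → 2

== RESULT ==
w | e | g | d | f
q | 5 | 3 | 5 | 6
s | 5 | 3 | 5 | 6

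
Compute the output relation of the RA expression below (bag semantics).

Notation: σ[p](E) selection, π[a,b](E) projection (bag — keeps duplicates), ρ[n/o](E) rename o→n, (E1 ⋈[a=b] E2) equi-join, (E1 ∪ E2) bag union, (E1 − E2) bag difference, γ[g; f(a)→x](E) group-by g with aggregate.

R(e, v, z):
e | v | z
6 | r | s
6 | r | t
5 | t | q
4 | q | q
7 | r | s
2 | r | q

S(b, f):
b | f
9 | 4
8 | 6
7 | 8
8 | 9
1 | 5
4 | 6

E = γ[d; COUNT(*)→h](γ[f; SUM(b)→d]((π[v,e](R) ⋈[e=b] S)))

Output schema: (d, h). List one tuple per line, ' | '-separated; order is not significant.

Stepwise |·|:
  R → 6
  π[v,e](R) → 6
  S → 6
  (π[v,e](R) ⋈[e=b] S) → 2
  γ[f; SUM(b)→d]((π[v,e](R) ⋈[e=b] S)) → 2
  γ[d; COUNT(*)→h](γ[f; SUM(b)→d]((π[v,e](R) ⋈[e=b] S))) → 2

== RESULT ==
d | h
4 | 1
7 | 1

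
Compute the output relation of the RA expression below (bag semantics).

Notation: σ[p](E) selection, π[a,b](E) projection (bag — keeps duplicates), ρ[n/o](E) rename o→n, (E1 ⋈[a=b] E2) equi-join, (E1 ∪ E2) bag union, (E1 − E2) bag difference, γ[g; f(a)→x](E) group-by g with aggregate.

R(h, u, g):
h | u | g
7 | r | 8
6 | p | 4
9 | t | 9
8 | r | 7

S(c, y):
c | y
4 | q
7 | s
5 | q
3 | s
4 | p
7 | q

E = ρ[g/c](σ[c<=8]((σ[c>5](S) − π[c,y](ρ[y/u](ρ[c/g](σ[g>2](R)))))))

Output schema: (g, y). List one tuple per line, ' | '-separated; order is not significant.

Per-node cardinality:
  S → 6
  σ[c>5](S) → 2
  R → 4
  σ[g>2](R) → 4
  ρ[c/g](σ[g>2](R)) → 4
  ρ[y/u](ρ[c/g](σ[g>2](R))) → 4
  π[c,y](ρ[y/u](ρ[c/g](σ[g>2](R)))) → 4
  (σ[c>5](S) − π[c,y](ρ[y/u](ρ[c/g](σ[g>2](R))))) → 2
  σ[c<=8]((σ[c>5](S) − π[c,y](ρ[y/u](ρ[c/g](σ[g>2](R)))))) → 2
  ρ[g/c](σ[c<=8]((σ[c>5](S) − π[c,y](ρ[y/u](ρ[c/g](σ[g>2](R))))))) → 2

== RESULT ==
g | y
7 | q
7 | s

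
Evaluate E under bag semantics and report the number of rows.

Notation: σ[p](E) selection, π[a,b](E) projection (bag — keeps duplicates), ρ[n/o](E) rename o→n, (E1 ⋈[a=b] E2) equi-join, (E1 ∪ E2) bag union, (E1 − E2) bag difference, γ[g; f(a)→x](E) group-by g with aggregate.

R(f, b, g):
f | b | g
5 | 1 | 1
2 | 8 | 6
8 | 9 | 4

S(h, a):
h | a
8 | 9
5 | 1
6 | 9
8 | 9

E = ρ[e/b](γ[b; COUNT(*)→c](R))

Row counts bottom-up:
  R → 3
  γ[b; COUNT(*)→c](R) → 3
  ρ[e/b](γ[b; COUNT(*)→c](R)) → 3

|E| = 3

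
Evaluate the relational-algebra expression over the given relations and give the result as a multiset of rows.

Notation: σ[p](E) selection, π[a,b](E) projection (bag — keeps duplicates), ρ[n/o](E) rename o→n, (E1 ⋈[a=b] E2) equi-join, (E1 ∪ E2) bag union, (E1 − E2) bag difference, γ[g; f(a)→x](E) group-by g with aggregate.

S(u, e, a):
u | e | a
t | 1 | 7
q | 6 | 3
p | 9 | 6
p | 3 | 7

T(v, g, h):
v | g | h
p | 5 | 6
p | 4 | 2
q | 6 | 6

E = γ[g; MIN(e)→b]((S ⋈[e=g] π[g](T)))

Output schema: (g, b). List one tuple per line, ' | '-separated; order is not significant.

Row counts bottom-up:
  S → 4
  T → 3
  π[g](T) → 3
  (S ⋈[e=g] π[g](T)) → 1
  γ[g; MIN(e)→b]((S ⋈[e=g] π[g](T))) → 1

== RESULT ==
g | b
6 | 6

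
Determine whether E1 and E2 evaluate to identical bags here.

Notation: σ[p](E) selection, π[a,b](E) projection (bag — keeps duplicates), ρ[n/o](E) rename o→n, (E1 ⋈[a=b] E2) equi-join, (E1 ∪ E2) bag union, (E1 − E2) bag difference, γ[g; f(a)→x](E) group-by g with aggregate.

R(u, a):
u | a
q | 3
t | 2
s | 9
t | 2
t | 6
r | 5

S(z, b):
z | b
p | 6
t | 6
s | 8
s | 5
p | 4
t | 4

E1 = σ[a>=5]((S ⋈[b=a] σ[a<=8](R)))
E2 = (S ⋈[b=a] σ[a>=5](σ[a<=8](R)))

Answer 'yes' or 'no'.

E1 stepwise |·|:
  S → 6
  R → 6
  σ[a<=8](R) → 5
  (S ⋈[b=a] σ[a<=8](R)) → 3
  σ[a>=5]((S ⋈[b=a] σ[a<=8](R))) → 3
E2 stepwise |·|:
  S → 6
  R → 6
  σ[a<=8](R) → 5
  σ[a>=5](σ[a<=8](R)) → 2
  (S ⋈[b=a] σ[a>=5](σ[a<=8](R))) → 3

E1 and E2 produce the same multiset:
z | b | u | a
p | 6 | t | 6
s | 5 | r | 5
t | 6 | t | 6

yes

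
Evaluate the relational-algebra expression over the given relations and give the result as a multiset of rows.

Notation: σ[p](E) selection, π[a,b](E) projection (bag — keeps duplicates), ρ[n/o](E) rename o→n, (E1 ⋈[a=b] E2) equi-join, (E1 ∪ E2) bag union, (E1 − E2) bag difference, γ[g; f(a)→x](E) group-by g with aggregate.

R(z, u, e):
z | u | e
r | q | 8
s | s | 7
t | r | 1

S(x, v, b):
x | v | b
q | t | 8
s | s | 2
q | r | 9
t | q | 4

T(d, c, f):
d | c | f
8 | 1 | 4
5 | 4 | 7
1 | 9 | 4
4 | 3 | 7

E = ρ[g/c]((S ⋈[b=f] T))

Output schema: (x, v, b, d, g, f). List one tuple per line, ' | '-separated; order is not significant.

Per-node cardinality:
  S → 4
  T → 4
  (S ⋈[b=f] T) → 2
  ρ[g/c]((S ⋈[b=f] T)) → 2

== RESULT ==
x | v | b | d | g | f
t | q | 4 | 1 | 9 | 4
t | q | 4 | 8 | 1 | 4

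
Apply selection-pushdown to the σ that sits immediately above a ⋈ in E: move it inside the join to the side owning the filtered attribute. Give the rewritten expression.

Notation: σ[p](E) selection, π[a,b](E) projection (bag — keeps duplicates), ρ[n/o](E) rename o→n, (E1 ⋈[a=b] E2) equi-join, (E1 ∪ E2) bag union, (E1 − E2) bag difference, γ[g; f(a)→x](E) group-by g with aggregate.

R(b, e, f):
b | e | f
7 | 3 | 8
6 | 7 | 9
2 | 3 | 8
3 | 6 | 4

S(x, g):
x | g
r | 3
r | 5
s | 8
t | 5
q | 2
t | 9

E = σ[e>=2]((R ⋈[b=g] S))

σ filters on e, owned by the left side.
E' = (σ[e>=2](R) ⋈[b=g] S)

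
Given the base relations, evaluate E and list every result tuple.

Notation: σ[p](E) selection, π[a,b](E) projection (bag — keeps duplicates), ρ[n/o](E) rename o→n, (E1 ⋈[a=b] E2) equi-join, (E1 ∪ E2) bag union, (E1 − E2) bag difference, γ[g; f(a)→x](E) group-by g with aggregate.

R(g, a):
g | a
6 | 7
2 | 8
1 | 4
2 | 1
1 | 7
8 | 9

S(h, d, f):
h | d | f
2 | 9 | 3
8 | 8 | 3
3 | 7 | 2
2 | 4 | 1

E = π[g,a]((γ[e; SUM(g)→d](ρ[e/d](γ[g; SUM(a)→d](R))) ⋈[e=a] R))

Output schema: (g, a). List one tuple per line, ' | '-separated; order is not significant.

Stepwise |·|:
  R → 6
  γ[g; SUM(a)→d](R) → 4
  ρ[e/d](γ[g; SUM(a)→d](R)) → 4
  γ[e; SUM(g)→d](ρ[e/d](γ[g; SUM(a)→d](R))) → 3
  R → 6
  (γ[e; SUM(g)→d](ρ[e/d](γ[g; SUM(a)→d](R))) ⋈[e=a] R) → 3
  π[g,a]((γ[e; SUM(g)→d](ρ[e/d](γ[g; SUM(a)→d](R))) ⋈[e=a] R)) → 3

== RESULT ==
g | a
1 | 7
6 | 7
8 | 9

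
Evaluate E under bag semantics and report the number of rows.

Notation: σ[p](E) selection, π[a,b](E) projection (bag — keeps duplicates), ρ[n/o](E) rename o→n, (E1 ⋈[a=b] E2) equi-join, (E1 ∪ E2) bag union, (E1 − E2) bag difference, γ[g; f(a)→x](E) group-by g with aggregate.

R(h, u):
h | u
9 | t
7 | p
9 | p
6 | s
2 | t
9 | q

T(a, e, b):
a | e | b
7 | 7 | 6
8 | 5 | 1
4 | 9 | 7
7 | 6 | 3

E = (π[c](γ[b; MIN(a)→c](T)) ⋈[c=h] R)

Subexpression sizes:
  T → 4
  γ[b; MIN(a)→c](T) → 4
  π[c](γ[b; MIN(a)→c](T)) → 4
  R → 6
  (π[c](γ[b; MIN(a)→c](T)) ⋈[c=h] R) → 2

|E| = 2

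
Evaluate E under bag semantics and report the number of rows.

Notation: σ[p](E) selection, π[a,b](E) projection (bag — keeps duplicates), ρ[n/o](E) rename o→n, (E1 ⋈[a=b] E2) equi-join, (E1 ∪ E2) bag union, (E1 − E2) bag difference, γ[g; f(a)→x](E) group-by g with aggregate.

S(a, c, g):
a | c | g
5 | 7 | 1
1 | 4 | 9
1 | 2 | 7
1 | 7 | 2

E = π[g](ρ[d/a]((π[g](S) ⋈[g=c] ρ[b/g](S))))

Per-node cardinality:
  S → 4
  π[g](S) → 4
  S → 4
  ρ[b/g](S) → 4
  (π[g](S) ⋈[g=c] ρ[b/g](S)) → 3
  ρ[d/a]((π[g](S) ⋈[g=c] ρ[b/g](S))) → 3
  π[g](ρ[d/a]((π[g](S) ⋈[g=c] ρ[b/g](S)))) → 3

|E| = 3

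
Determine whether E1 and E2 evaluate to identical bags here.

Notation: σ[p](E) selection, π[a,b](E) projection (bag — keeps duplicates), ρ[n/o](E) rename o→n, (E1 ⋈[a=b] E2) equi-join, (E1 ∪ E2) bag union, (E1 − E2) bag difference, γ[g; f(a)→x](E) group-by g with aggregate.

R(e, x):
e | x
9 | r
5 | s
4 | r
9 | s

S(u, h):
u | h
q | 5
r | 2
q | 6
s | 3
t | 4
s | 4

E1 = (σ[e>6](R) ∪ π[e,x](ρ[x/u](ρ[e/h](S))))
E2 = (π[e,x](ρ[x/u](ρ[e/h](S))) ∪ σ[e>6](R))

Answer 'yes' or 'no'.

E1 subexpression sizes:
  R → 4
  σ[e>6](R) → 2
  S → 6
  ρ[e/h](S) → 6
  ρ[x/u](ρ[e/h](S)) → 6
  π[e,x](ρ[x/u](ρ[e/h](S))) → 6
  (σ[e>6](R) ∪ π[e,x](ρ[x/u](ρ[e/h](S)))) → 8
E2 subexpression sizes:
  S → 6
  ρ[e/h](S) → 6
  ρ[x/u](ρ[e/h](S)) → 6
  π[e,x](ρ[x/u](ρ[e/h](S))) → 6
  R → 4
  σ[e>6](R) → 2
  (π[e,x](ρ[x/u](ρ[e/h](S))) ∪ σ[e>6](R)) → 8

E1 and E2 produce the same multiset:
e | x
2 | r
3 | s
4 | s
4 | t
5 | q
6 | q
9 | r
9 | s

yes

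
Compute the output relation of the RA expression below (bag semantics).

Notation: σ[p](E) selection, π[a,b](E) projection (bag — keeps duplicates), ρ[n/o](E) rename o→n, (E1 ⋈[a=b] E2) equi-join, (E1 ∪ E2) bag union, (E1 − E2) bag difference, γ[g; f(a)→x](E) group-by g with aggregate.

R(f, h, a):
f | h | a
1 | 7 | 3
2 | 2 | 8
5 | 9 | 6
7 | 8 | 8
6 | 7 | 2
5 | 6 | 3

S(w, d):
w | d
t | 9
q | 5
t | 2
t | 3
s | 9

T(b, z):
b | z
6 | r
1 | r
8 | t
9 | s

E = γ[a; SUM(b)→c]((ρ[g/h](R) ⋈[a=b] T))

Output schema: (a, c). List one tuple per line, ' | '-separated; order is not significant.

Per-node cardinality:
  R → 6
  ρ[g/h](R) → 6
  T → 4
  (ρ[g/h](R) ⋈[a=b] T) → 3
  γ[a; SUM(b)→c]((ρ[g/h](R) ⋈[a=b] T)) → 2

== RESULT ==
a | c
6 | 6
8 | 16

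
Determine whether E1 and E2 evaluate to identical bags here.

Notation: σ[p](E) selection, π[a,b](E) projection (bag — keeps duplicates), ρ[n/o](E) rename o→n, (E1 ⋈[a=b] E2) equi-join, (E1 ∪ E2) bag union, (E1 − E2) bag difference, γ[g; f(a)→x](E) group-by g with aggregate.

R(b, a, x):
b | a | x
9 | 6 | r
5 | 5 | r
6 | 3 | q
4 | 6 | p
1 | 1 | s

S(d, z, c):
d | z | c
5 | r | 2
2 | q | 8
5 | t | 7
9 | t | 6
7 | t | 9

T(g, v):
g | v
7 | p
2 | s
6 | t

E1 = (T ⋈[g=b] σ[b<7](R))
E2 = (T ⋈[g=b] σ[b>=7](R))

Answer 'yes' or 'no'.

E1 stepwise |·|:
  T → 3
  R → 5
  σ[b<7](R) → 4
  (T ⋈[g=b] σ[b<7](R)) → 1
E2 stepwise |·|:
  T → 3
  R → 5
  σ[b>=7](R) → 1
  (T ⋈[g=b] σ[b>=7](R)) → 0

E1 result:
g | v | b | a | x
6 | t | 6 | 3 | q
E2 result:
g | v | b | a | x
(0 rows)
Witness: (6, 't', 6, 3, 'q') appears 1× in E1 but 0× in E2.

no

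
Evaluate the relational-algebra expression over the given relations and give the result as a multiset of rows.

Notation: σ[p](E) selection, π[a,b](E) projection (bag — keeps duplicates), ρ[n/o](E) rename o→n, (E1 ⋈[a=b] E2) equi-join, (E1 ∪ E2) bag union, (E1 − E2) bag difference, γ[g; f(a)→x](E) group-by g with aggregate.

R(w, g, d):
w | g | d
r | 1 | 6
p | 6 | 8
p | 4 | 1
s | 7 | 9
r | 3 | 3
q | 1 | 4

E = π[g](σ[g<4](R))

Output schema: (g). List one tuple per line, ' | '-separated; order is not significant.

Per-node cardinality:
  R → 6
  σ[g<4](R) → 3
  π[g](σ[g<4](R)) → 3

== RESULT ==
g
1
1
3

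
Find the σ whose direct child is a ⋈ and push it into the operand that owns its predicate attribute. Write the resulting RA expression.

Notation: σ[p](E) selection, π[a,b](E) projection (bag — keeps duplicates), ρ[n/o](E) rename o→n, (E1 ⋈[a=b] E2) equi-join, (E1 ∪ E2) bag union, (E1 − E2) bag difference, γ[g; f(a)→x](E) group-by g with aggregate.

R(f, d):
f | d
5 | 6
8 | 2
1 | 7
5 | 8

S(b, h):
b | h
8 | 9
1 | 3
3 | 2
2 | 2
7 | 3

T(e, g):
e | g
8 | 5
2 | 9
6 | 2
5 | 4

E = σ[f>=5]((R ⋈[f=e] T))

σ filters on f, owned by the left side.
E' = (σ[f>=5](R) ⋈[f=e] T)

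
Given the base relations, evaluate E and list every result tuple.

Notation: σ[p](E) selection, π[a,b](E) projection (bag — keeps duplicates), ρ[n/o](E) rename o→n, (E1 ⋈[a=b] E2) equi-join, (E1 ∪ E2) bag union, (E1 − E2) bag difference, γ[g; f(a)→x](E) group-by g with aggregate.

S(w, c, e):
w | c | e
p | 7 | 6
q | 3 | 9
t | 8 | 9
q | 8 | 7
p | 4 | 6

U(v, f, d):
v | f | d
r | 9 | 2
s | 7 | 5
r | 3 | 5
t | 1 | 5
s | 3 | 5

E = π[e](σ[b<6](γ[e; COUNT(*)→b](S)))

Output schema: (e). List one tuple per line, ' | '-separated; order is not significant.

Per-node cardinality:
  S → 5
  γ[e; COUNT(*)→b](S) → 3
  σ[b<6](γ[e; COUNT(*)→b](S)) → 3
  π[e](σ[b<6](γ[e; COUNT(*)→b](S))) → 3

== RESULT ==
e
6
7
9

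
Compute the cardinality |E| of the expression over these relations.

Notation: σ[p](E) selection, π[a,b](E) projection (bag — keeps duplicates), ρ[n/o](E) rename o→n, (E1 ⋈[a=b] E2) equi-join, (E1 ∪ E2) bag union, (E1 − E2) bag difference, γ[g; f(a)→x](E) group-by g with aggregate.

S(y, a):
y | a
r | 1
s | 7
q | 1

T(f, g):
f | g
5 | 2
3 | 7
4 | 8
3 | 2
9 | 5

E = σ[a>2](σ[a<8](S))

Row counts bottom-up:
  S → 3
  σ[a<8](S) → 3
  σ[a>2](σ[a<8](S)) → 1

|E| = 1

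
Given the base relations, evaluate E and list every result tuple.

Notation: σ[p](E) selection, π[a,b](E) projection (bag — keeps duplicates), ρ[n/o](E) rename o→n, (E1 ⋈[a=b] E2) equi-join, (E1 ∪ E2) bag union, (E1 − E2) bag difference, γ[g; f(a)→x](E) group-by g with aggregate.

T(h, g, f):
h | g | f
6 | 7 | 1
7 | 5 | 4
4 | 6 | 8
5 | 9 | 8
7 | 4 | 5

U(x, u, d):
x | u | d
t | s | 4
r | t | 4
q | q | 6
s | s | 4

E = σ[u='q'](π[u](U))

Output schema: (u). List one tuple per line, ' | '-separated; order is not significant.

Row counts bottom-up:
  U → 4
  π[u](U) → 4
  σ[u='q'](π[u](U)) → 1

== RESULT ==
u
q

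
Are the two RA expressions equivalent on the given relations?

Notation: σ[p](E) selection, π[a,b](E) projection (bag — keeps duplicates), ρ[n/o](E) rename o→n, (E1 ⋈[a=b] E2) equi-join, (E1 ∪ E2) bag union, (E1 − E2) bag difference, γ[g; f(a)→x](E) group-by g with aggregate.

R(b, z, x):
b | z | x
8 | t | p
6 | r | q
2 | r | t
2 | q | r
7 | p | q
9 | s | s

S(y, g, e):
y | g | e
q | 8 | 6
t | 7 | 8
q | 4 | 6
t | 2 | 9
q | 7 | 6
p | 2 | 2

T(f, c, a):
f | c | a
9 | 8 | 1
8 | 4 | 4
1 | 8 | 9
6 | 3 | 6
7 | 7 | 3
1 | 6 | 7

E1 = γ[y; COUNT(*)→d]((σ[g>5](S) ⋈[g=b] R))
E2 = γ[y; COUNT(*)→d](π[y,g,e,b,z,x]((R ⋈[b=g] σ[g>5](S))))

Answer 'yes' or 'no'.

E1 per-node cardinality:
  S → 6
  σ[g>5](S) → 3
  R → 6
  (σ[g>5](S) ⋈[g=b] R) → 3
  γ[y; COUNT(*)→d]((σ[g>5](S) ⋈[g=b] R)) → 2
E2 per-node cardinality:
  R → 6
  S → 6
  σ[g>5](S) → 3
  (R ⋈[b=g] σ[g>5](S)) → 3
  π[y,g,e,b,z,x]((R ⋈[b=g] σ[g>5](S))) → 3
  γ[y; COUNT(*)→d](π[y,g,e,b,z,x]((R ⋈[b=g] σ[g>5](S)))) → 2

E1 and E2 produce the same multiset:
y | d
q | 2
t | 1

yes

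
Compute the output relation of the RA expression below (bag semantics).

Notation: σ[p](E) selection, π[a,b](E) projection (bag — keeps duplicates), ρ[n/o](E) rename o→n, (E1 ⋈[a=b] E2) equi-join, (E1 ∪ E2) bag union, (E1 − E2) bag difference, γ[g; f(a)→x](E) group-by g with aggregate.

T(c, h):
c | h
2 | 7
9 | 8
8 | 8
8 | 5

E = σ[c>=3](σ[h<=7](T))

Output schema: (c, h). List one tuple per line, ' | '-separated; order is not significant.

Subexpression sizes:
  T → 4
  σ[h<=7](T) → 2
  σ[c>=3](σ[h<=7](T)) → 1

== RESULT ==
c | h
8 | 5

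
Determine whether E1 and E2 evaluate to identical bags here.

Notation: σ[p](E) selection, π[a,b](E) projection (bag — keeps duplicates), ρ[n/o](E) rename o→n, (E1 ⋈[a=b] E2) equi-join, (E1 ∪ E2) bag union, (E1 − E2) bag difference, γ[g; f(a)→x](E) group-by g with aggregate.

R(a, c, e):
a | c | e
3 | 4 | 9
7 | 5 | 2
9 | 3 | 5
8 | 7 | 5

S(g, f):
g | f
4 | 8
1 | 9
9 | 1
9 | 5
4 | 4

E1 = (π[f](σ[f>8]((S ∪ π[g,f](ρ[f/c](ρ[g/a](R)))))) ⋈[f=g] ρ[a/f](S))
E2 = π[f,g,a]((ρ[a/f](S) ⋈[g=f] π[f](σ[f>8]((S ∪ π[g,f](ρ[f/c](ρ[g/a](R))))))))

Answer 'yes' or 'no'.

E1 subexpression sizes:
  S → 5
  R → 4
  ρ[g/a](R) → 4
  ρ[f/c](ρ[g/a](R)) → 4
  π[g,f](ρ[f/c](ρ[g/a](R))) → 4
  (S ∪ π[g,f](ρ[f/c](ρ[g/a](R)))) → 9
  σ[f>8]((S ∪ π[g,f](ρ[f/c](ρ[g/a](R))))) → 1
  π[f](σ[f>8]((S ∪ π[g,f](ρ[f/c](ρ[g/a](R)))))) → 1
  S → 5
  ρ[a/f](S) → 5
  (π[f](σ[f>8]((S ∪ π[g,f](ρ[f/c](ρ[g/a](R)))))) ⋈[f=g] ρ[a/f](S)) → 2
E2 subexpression sizes:
  S → 5
  ρ[a/f](S) → 5
  S → 5
  R → 4
  ρ[g/a](R) → 4
  ρ[f/c](ρ[g/a](R)) → 4
  π[g,f](ρ[f/c](ρ[g/a](R))) → 4
  (S ∪ π[g,f](ρ[f/c](ρ[g/a](R)))) → 9
  σ[f>8]((S ∪ π[g,f](ρ[f/c](ρ[g/a](R))))) → 1
  π[f](σ[f>8]((S ∪ π[g,f](ρ[f/c](ρ[g/a](R)))))) → 1
  (ρ[a/f](S) ⋈[g=f] π[f](σ[f>8]((S ∪ π[g,f](ρ[f/c](ρ[g/a](R))))))) → 2
  π[f,g,a]((ρ[a/f](S) ⋈[g=f] π[f](σ[f>8]((S ∪ π[g,f](ρ[f/c](ρ[g/a](R)))))))) → 2

E1 and E2 produce the same multiset:
f | g | a
9 | 9 | 1
9 | 9 | 5

yes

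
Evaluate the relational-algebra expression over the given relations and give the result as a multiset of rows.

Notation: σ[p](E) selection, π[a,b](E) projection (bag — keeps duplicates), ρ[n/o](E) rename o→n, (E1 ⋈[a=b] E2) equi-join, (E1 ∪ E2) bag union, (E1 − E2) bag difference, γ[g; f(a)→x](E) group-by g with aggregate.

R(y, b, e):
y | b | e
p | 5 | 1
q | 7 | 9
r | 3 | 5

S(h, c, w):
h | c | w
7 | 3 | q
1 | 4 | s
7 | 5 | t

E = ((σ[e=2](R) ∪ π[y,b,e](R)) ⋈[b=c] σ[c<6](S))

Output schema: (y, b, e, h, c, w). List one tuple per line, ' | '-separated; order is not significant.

Per-node cardinality:
  R → 3
  σ[e=2](R) → 0
  R → 3
  π[y,b,e](R) → 3
  (σ[e=2](R) ∪ π[y,b,e](R)) → 3
  S → 3
  σ[c<6](S) → 3
  ((σ[e=2](R) ∪ π[y,b,e](R)) ⋈[b=c] σ[c<6](S)) → 2

== RESULT ==
y | b | e | h | c | w
p | 5 | 1 | 7 | 5 | t
r | 3 | 5 | 7 | 3 | q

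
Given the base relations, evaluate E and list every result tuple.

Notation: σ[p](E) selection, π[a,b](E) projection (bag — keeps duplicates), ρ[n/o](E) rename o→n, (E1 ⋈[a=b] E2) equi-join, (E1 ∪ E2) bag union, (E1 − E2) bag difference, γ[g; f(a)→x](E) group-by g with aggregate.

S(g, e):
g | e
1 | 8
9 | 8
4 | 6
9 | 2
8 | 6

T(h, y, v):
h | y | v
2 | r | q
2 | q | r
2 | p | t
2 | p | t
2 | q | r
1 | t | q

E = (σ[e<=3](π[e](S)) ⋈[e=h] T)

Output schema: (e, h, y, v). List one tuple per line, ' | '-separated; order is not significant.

Row counts bottom-up:
  S → 5
  π[e](S) → 5
  σ[e<=3](π[e](S)) → 1
  T → 6
  (σ[e<=3](π[e](S)) ⋈[e=h] T) → 5

== RESULT ==
e | h | y | v
2 | 2 | p | t
2 | 2 | p | t
2 | 2 | q | r
2 | 2 | q | r
2 | 2 | r | q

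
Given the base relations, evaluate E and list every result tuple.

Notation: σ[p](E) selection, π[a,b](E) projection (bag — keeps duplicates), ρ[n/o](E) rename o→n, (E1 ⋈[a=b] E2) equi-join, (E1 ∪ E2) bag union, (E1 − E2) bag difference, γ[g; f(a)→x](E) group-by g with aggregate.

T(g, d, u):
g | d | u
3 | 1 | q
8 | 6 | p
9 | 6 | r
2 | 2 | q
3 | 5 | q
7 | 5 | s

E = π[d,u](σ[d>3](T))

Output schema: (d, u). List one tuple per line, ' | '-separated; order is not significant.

Per-node cardinality:
  T → 6
  σ[d>3](T) → 4
  π[d,u](σ[d>3](T)) → 4

== RESULT ==
d | u
5 | q
5 | s
6 | p
6 | r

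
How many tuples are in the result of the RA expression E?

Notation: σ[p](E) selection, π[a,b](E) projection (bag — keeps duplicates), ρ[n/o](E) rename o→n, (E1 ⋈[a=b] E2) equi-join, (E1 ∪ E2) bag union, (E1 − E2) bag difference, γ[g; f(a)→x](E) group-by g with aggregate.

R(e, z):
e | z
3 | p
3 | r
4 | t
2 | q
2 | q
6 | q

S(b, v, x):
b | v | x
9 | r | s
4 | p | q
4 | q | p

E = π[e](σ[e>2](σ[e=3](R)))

Stepwise |·|:
  R → 6
  σ[e=3](R) → 2
  σ[e>2](σ[e=3](R)) → 2
  π[e](σ[e>2](σ[e=3](R))) → 2

|E| = 2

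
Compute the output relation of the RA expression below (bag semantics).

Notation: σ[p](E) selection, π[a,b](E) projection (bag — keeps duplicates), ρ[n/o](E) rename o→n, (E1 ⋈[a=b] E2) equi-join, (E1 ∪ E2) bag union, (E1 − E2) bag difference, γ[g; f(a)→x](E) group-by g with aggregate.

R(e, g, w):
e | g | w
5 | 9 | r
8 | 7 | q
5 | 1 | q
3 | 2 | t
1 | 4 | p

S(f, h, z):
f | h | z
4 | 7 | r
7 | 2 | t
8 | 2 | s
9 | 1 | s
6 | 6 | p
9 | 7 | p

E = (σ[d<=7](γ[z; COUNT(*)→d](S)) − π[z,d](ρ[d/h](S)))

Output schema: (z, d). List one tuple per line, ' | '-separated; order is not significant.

Row counts bottom-up:
  S → 6
  γ[z; COUNT(*)→d](S) → 4
  σ[d<=7](γ[z; COUNT(*)→d](S)) → 4
  S → 6
  ρ[d/h](S) → 6
  π[z,d](ρ[d/h](S)) → 6
  (σ[d<=7](γ[z; COUNT(*)→d](S)) − π[z,d](ρ[d/h](S))) → 3

== RESULT ==
z | d
p | 2
r | 1
t | 1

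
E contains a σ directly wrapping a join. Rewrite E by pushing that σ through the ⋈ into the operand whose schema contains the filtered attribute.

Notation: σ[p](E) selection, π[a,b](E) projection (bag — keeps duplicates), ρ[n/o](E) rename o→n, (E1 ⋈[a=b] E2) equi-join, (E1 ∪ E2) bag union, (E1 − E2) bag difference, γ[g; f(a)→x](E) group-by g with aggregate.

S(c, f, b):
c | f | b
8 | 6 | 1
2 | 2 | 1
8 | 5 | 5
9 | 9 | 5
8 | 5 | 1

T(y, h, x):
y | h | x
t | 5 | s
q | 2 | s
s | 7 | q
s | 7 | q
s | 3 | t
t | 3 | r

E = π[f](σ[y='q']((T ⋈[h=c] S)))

σ filters on y, owned by the left side.
E' = π[f]((σ[y='q'](T) ⋈[h=c] S))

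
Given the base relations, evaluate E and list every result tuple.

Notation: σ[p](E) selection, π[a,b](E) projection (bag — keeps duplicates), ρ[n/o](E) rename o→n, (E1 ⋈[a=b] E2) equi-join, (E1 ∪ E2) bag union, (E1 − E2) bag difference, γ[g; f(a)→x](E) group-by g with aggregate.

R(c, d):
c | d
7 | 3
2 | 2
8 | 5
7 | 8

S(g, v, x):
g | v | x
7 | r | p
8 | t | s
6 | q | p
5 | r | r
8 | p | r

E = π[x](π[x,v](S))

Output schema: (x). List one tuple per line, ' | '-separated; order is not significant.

Per-node cardinality:
  S → 5
  π[x,v](S) → 5
  π[x](π[x,v](S)) → 5

== RESULT ==
x
p
p
r
r
s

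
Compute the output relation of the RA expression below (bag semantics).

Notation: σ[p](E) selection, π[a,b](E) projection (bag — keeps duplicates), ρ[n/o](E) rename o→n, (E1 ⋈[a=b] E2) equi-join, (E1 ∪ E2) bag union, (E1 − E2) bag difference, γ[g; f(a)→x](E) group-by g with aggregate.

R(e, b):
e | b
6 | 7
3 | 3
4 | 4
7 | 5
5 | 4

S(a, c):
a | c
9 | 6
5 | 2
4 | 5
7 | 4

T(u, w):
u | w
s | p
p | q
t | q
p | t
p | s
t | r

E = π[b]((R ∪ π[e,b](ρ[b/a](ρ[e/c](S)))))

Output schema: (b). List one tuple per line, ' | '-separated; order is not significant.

Row counts bottom-up:
  R → 5
  S → 4
  ρ[e/c](S) → 4
  ρ[b/a](ρ[e/c](S)) → 4
  π[e,b](ρ[b/a](ρ[e/c](S))) → 4
  (R ∪ π[e,b](ρ[b/a](ρ[e/c](S)))) → 9
  π[b]((R ∪ π[e,b](ρ[b/a](ρ[e/c](S))))) → 9

== RESULT ==
b
3
4
4
4
5
5
7
7
9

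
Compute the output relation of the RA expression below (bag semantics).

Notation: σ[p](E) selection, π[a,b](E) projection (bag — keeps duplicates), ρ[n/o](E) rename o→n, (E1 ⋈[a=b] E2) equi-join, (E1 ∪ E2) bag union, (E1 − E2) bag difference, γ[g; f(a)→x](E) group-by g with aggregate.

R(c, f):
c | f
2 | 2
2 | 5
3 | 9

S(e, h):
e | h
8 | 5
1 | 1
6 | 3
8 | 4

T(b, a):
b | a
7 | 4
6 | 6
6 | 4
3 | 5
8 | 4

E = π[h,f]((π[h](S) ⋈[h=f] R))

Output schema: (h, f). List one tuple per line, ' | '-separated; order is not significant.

Stepwise |·|:
  S → 4
  π[h](S) → 4
  R → 3
  (π[h](S) ⋈[h=f] R) → 1
  π[h,f]((π[h](S) ⋈[h=f] R)) → 1

== RESULT ==
h | f
5 | 5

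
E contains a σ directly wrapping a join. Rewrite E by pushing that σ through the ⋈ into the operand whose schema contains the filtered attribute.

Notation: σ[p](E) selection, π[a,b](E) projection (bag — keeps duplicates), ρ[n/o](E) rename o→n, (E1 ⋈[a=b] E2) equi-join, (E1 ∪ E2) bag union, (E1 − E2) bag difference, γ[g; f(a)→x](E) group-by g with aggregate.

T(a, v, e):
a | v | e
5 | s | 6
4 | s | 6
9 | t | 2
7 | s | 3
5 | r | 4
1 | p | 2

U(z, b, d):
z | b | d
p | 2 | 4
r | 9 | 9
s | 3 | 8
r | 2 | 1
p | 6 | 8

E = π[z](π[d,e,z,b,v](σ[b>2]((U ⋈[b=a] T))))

σ filters on b, owned by the left side.
E' = π[z](π[d,e,z,b,v]((σ[b>2](U) ⋈[b=a] T)))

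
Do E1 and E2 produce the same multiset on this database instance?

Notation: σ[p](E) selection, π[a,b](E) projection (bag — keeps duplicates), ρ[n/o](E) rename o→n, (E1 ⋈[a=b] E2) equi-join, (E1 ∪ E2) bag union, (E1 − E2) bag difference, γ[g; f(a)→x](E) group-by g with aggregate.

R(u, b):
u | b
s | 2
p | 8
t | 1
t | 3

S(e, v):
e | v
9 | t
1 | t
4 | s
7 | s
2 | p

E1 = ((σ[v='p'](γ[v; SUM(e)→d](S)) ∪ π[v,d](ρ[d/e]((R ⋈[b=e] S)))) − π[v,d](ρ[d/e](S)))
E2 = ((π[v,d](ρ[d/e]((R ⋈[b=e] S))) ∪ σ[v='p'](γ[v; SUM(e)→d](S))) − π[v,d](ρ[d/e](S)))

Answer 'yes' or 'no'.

E1 stepwise |·|:
  S → 5
  γ[v; SUM(e)→d](S) → 3
  σ[v='p'](γ[v; SUM(e)→d](S)) → 1
  R → 4
  S → 5
  (R ⋈[b=e] S) → 2
  ρ[d/e]((R ⋈[b=e] S)) → 2
  π[v,d](ρ[d/e]((R ⋈[b=e] S))) → 2
  (σ[v='p'](γ[v; SUM(e)→d](S)) ∪ π[v,d](ρ[d/e]((R ⋈[b=e] S)))) → 3
  S → 5
  ρ[d/e](S) → 5
  π[v,d](ρ[d/e](S)) → 5
  ((σ[v='p'](γ[v; SUM(e)→d](S)) ∪ π[v,d](ρ[d/e]((R ⋈[b=e] S)))) − π[v,d](ρ[d/e](S))) → 1
E2 stepwise |·|:
  R → 4
  S → 5
  (R ⋈[b=e] S) → 2
  ρ[d/e]((R ⋈[b=e] S)) → 2
  π[v,d](ρ[d/e]((R ⋈[b=e] S))) → 2
  S → 5
  γ[v; SUM(e)→d](S) → 3
  σ[v='p'](γ[v; SUM(e)→d](S)) → 1
  (π[v,d](ρ[d/e]((R ⋈[b=e] S))) ∪ σ[v='p'](γ[v; SUM(e)→d](S))) → 3
  S → 5
  ρ[d/e](S) → 5
  π[v,d](ρ[d/e](S)) → 5
  ((π[v,d](ρ[d/e]((R ⋈[b=e] S))) ∪ σ[v='p'](γ[v; SUM(e)→d](S))) − π[v,d](ρ[d/e](S))) → 1

E1 and E2 produce the same multiset:
v | d
p | 2

yes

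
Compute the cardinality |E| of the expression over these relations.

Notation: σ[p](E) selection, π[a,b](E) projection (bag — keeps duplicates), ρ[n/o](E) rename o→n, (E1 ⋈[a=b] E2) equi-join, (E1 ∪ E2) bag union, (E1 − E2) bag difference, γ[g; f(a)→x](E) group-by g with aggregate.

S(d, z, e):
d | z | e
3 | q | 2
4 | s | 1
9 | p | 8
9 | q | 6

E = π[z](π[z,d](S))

Subexpression sizes:
  S → 4
  π[z,d](S) → 4
  π[z](π[z,d](S)) → 4

|E| = 4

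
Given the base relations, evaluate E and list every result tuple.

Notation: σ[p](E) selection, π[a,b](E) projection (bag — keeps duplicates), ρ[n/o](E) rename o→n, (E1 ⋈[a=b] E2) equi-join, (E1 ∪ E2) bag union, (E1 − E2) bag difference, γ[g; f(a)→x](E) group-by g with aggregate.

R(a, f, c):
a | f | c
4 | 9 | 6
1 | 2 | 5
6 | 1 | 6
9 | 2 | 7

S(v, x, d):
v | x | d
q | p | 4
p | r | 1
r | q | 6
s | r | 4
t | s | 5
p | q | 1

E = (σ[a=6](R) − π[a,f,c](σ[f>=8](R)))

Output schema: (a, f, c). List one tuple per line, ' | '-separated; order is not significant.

Subexpression sizes:
  R → 4
  σ[a=6](R) → 1
  R → 4
  σ[f>=8](R) → 1
  π[a,f,c](σ[f>=8](R)) → 1
  (σ[a=6](R) − π[a,f,c](σ[f>=8](R))) → 1

== RESULT ==
a | f | c
6 | 1 | 6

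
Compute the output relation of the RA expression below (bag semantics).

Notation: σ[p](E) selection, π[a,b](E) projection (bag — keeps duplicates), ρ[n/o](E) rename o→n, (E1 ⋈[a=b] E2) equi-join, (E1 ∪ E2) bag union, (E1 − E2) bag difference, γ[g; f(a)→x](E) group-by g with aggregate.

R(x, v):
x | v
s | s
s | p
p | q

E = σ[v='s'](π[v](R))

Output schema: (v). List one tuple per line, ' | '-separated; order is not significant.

Subexpression sizes:
  R → 3
  π[v](R) → 3
  σ[v='s'](π[v](R)) → 1

== RESULT ==
v
s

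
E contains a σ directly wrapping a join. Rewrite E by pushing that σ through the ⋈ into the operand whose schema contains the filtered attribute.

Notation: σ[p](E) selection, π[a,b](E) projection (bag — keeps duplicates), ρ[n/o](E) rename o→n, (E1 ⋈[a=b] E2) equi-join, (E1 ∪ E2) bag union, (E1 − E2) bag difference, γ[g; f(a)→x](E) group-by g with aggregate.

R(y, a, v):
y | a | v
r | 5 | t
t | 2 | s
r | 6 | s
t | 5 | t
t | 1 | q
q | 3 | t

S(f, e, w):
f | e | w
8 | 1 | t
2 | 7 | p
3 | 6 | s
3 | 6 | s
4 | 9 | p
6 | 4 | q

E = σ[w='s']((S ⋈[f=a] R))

σ filters on w, owned by the left side.
E' = (σ[w='s'](S) ⋈[f=a] R)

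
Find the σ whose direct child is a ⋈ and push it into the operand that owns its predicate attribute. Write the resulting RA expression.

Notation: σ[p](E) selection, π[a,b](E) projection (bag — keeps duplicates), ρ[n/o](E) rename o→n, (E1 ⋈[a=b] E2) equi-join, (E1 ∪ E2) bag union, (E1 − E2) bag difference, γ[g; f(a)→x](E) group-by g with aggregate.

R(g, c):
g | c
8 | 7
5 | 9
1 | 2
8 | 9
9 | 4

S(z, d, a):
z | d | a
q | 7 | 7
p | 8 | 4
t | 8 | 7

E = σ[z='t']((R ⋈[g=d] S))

σ filters on z, owned by the right side.
E' = (R ⋈[g=d] σ[z='t'](S))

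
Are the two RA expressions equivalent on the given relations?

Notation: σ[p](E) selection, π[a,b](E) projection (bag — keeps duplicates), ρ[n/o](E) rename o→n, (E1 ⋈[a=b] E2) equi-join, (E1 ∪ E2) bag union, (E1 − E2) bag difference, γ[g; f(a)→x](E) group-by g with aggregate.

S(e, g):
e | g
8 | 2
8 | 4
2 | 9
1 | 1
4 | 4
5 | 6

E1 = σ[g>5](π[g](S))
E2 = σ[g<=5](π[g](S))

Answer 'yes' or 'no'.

E1 subexpression sizes:
  S → 6
  π[g](S) → 6
  σ[g>5](π[g](S)) → 2
E2 subexpression sizes:
  S → 6
  π[g](S) → 6
  σ[g<=5](π[g](S)) → 4

E1 result:
g
6
9
E2 result:
g
1
2
4
4
Witness: (6,) appears 1× in E1 but 0× in E2.

no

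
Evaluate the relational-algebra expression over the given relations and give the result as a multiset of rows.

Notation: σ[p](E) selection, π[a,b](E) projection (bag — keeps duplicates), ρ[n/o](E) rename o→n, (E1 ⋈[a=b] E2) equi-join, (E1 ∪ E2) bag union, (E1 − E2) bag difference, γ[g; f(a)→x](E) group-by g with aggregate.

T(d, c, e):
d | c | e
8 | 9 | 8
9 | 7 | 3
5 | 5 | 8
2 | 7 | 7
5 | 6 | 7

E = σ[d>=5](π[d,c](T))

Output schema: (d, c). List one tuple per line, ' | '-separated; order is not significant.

Stepwise |·|:
  T → 5
  π[d,c](T) → 5
  σ[d>=5](π[d,c](T)) → 4

== RESULT ==
d | c
5 | 5
5 | 6
8 | 9
9 | 7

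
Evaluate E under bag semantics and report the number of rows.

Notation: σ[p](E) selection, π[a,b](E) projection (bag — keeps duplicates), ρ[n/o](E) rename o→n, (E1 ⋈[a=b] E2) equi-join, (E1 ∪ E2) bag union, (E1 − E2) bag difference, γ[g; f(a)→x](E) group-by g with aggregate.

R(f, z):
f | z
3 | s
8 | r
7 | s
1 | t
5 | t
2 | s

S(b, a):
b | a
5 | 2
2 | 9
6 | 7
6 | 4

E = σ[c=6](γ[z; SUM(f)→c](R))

Stepwise |·|:
  R → 6
  γ[z; SUM(f)→c](R) → 3
  σ[c=6](γ[z; SUM(f)→c](R)) → 1

|E| = 1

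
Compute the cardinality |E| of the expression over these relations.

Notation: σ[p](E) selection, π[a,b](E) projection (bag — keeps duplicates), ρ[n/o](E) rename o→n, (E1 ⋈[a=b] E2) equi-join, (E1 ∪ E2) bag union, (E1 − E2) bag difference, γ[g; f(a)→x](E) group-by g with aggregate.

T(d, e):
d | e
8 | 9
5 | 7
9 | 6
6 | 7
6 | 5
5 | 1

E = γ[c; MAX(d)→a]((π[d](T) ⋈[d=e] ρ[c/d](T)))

Row counts bottom-up:
  T → 6
  π[d](T) → 6
  T → 6
  ρ[c/d](T) → 6
  (π[d](T) ⋈[d=e] ρ[c/d](T)) → 5
  γ[c; MAX(d)→a]((π[d](T) ⋈[d=e] ρ[c/d](T))) → 3

|E| = 3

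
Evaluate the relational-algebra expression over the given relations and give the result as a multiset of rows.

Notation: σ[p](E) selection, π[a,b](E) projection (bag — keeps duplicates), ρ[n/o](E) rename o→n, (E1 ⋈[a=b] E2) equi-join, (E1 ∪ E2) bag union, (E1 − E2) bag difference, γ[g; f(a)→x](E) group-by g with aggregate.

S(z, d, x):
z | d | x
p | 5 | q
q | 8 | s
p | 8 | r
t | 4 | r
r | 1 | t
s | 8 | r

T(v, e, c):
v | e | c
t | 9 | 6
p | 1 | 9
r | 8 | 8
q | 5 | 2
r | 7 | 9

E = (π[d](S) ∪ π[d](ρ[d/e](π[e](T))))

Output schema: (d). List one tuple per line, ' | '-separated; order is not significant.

Stepwise |·|:
  S → 6
  π[d](S) → 6
  T → 5
  π[e](T) → 5
  ρ[d/e](π[e](T)) → 5
  π[d](ρ[d/e](π[e](T))) → 5
  (π[d](S) ∪ π[d](ρ[d/e](π[e](T)))) → 11

== RESULT ==
d
1
1
4
5
5
7
8
8
8
8
9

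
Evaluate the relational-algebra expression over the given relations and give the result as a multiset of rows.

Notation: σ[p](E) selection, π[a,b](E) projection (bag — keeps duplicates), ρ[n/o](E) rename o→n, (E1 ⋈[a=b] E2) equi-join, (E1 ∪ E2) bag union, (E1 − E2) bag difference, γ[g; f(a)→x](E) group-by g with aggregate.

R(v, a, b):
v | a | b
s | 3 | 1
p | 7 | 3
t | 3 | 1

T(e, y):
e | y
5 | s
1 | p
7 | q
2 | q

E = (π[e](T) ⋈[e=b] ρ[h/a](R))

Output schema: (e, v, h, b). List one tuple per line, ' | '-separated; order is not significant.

Row counts bottom-up:
  T → 4
  π[e](T) → 4
  R → 3
  ρ[h/a](R) → 3
  (π[e](T) ⋈[e=b] ρ[h/a](R)) → 2

== RESULT ==
e | v | h | b
1 | s | 3 | 1
1 | t | 3 | 1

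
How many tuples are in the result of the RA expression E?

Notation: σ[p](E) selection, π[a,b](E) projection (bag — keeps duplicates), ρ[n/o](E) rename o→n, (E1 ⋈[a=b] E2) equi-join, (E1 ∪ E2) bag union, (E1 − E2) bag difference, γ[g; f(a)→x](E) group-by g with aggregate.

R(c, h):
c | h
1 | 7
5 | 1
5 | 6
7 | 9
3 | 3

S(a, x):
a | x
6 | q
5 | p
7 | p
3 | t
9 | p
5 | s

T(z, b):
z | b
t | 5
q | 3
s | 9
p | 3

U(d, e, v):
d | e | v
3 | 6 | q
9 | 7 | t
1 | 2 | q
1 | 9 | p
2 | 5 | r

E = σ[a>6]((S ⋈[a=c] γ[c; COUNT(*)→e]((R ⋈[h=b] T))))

Row counts bottom-up:
  S → 6
  R → 5
  T → 4
  (R ⋈[h=b] T) → 3
  γ[c; COUNT(*)→e]((R ⋈[h=b] T)) → 2
  (S ⋈[a=c] γ[c; COUNT(*)→e]((R ⋈[h=b] T))) → 2
  σ[a>6]((S ⋈[a=c] γ[c; COUNT(*)→e]((R ⋈[h=b] T)))) → 1

|E| = 1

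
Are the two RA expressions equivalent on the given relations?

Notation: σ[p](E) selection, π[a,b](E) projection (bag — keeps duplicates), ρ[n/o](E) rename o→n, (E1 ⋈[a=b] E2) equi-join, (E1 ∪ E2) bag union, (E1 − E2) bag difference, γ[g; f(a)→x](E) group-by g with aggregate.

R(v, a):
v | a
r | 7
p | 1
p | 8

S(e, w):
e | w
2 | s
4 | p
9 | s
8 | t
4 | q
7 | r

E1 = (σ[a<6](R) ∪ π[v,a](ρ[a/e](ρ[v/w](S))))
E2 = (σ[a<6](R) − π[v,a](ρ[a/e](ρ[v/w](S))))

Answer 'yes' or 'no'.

E1 stepwise |·|:
  R → 3
  σ[a<6](R) → 1
  S → 6
  ρ[v/w](S) → 6
  ρ[a/e](ρ[v/w](S)) → 6
  π[v,a](ρ[a/e](ρ[v/w](S))) → 6
  (σ[a<6](R) ∪ π[v,a](ρ[a/e](ρ[v/w](S)))) → 7
E2 stepwise |·|:
  R → 3
  σ[a<6](R) → 1
  S → 6
  ρ[v/w](S) → 6
  ρ[a/e](ρ[v/w](S)) → 6
  π[v,a](ρ[a/e](ρ[v/w](S))) → 6
  (σ[a<6](R) − π[v,a](ρ[a/e](ρ[v/w](S)))) → 1

E1 result:
v | a
p | 1
p | 4
q | 4
r | 7
s | 2
s | 9
t | 8
E2 result:
v | a
p | 1
Witness: ('s', 9) appears 1× in E1 but 0× in E2.

no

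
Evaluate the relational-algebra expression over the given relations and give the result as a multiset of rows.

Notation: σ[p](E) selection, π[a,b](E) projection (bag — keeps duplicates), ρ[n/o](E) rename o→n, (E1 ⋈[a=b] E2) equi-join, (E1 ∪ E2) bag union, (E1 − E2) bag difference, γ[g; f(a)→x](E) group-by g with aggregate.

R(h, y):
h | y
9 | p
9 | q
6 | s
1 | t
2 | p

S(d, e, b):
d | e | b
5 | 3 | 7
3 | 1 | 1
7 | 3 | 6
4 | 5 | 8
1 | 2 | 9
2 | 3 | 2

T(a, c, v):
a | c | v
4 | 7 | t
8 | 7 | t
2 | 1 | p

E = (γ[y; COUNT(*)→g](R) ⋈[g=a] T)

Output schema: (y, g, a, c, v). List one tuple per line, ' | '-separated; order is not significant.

Row counts bottom-up:
  R → 5
  γ[y; COUNT(*)→g](R) → 4
  T → 3
  (γ[y; COUNT(*)→g](R) ⋈[g=a] T) → 1

== RESULT ==
y | g | a | c | v
p | 2 | 2 | 1 | p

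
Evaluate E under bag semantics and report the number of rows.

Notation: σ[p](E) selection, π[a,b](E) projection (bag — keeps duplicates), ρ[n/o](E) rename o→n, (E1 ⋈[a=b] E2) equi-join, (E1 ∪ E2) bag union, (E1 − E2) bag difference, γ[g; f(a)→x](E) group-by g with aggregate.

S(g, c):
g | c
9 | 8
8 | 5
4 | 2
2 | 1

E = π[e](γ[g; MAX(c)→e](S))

Row counts bottom-up:
  S → 4
  γ[g; MAX(c)→e](S) → 4
  π[e](γ[g; MAX(c)→e](S)) → 4

|E| = 4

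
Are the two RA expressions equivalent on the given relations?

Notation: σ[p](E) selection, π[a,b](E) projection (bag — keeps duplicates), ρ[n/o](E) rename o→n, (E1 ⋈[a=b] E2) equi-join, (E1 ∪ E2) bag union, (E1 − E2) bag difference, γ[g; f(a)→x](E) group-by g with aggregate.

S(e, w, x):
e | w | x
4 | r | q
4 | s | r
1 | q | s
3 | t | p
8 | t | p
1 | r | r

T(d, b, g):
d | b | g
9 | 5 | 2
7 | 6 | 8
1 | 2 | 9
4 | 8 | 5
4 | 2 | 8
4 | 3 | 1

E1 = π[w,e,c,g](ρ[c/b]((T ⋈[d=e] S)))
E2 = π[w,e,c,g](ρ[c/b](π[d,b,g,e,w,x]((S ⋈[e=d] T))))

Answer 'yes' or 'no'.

E1 per-node cardinality:
  T → 6
  S → 6
  (T ⋈[d=e] S) → 8
  ρ[c/b]((T ⋈[d=e] S)) → 8
  π[w,e,c,g](ρ[c/b]((T ⋈[d=e] S))) → 8
E2 per-node cardinality:
  S → 6
  T → 6
  (S ⋈[e=d] T) → 8
  π[d,b,g,e,w,x]((S ⋈[e=d] T)) → 8
  ρ[c/b](π[d,b,g,e,w,x]((S ⋈[e=d] T))) → 8
  π[w,e,c,g](ρ[c/b](π[d,b,g,e,w,x]((S ⋈[e=d] T)))) → 8

E1 and E2 produce the same multiset:
w | e | c | g
q | 1 | 2 | 9
r | 1 | 2 | 9
r | 4 | 2 | 8
r | 4 | 3 | 1
r | 4 | 8 | 5
s | 4 | 2 | 8
s | 4 | 3 | 1
s | 4 | 8 | 5

yes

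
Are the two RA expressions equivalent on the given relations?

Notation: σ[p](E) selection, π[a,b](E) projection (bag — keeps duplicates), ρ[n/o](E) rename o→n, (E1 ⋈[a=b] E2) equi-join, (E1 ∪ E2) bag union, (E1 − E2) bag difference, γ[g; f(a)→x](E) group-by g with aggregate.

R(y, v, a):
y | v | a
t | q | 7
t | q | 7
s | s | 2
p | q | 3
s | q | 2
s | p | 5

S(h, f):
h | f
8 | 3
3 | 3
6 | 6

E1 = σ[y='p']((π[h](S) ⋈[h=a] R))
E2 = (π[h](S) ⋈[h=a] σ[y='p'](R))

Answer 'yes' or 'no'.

E1 subexpression sizes:
  S → 3
  π[h](S) → 3
  R → 6
  (π[h](S) ⋈[h=a] R) → 1
  σ[y='p']((π[h](S) ⋈[h=a] R)) → 1
E2 subexpression sizes:
  S → 3
  π[h](S) → 3
  R → 6
  σ[y='p'](R) → 1
  (π[h](S) ⋈[h=a] σ[y='p'](R)) → 1

E1 and E2 produce the same multiset:
h | y | v | a
3 | p | q | 3

yes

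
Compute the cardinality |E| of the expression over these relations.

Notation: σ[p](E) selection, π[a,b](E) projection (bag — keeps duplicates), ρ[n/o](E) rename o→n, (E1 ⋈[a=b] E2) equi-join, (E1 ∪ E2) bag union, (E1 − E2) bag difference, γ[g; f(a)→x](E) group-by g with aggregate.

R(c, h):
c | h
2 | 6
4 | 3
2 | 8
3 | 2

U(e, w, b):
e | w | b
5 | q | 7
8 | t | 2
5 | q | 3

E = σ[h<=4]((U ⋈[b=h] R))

Subexpression sizes:
  U → 3
  R → 4
  (U ⋈[b=h] R) → 2
  σ[h<=4]((U ⋈[b=h] R)) → 2

|E| = 2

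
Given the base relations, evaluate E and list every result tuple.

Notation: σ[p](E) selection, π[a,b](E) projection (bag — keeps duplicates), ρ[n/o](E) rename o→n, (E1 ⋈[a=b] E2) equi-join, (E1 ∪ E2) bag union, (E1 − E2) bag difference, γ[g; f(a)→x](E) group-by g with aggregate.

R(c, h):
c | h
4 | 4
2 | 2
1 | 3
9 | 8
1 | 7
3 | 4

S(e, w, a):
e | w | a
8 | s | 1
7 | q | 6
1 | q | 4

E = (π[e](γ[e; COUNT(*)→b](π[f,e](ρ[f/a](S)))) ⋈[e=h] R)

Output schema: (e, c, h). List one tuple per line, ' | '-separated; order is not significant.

Row counts bottom-up:
  S → 3
  ρ[f/a](S) → 3
  π[f,e](ρ[f/a](S)) → 3
  γ[e; COUNT(*)→b](π[f,e](ρ[f/a](S))) → 3
  π[e](γ[e; COUNT(*)→b](π[f,e](ρ[f/a](S)))) → 3
  R → 6
  (π[e](γ[e; COUNT(*)→b](π[f,e](ρ[f/a](S)))) ⋈[e=h] R) → 2

== RESULT ==
e | c | h
7 | 1 | 7
8 | 9 | 8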